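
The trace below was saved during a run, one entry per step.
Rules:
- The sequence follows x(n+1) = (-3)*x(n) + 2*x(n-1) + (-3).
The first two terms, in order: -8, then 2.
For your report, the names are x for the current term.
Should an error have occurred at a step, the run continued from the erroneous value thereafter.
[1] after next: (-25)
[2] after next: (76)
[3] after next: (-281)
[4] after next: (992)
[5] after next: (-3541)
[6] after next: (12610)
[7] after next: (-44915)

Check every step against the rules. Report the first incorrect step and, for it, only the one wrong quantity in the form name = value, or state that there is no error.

1. x = -3*(2) + (2)*(-8) + (-3) = -25 (confirmed correct)
2. x = -3*(-25) + (2)*(2) + (-3) = 76 (exactly as logged)
3. x = -3*(76) + (2)*(-25) + (-3) = -281 (verified)
4. x = -3*(-281) + (2)*(76) + (-3) = 992 (in agreement)
5. x = -3*(992) + (2)*(-281) + (-3) = -3541 (agrees with the trace)
6. x = -3*(-3541) + (2)*(992) + (-3) = 12604 (first mismatch against the trace)
That makes step 6 the first incorrect line — x = 12604 is what it should show.

step 6, x = 12604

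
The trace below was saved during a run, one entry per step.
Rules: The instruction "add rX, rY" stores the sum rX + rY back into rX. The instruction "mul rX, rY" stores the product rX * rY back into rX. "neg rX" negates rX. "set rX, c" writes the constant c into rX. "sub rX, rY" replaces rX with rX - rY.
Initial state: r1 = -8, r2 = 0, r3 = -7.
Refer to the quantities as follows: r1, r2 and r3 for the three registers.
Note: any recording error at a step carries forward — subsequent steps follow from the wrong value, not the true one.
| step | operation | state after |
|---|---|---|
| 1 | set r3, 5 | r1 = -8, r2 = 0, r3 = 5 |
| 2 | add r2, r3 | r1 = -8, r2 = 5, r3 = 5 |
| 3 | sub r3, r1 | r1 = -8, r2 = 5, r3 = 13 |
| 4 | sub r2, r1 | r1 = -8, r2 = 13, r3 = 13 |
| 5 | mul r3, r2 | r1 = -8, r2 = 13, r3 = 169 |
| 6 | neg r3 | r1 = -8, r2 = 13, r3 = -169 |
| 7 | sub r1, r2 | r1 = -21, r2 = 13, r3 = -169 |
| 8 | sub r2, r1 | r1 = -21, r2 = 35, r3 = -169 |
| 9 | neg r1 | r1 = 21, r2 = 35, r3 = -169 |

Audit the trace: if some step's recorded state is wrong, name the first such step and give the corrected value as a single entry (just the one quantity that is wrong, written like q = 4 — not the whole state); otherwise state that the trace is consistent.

Step 1: r3 = 5 — same as recorded.
Step 2: r2 = 0 + 5 = 5 — in agreement.
Step 3: r3 = 5 - -8 = 13 — consistent with the trace.
Step 4: r2 = 5 - -8 = 13 — checks out.
Step 5: r3 = 13 * 13 = 169 — no discrepancy.
Step 6: r3 = -(169) = -169 — exactly as logged.
Step 7: r1 = -8 - 13 = -21 — checks out.
Step 8: r2 = 13 - -21 = 34 — the entry is off here.
The audit stops at step 8: the recorded entry is wrong and should be r2 = 34.

step 8, r2 = 34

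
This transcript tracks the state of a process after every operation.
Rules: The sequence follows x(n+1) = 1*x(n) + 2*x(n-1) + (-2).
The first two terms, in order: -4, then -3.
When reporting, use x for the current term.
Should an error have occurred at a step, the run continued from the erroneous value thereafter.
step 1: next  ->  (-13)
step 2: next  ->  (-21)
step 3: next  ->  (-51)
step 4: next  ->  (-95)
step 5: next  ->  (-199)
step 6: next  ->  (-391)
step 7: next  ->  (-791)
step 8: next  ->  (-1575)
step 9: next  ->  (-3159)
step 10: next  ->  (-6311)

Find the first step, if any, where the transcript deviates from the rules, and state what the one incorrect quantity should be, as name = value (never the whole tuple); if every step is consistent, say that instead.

1. x = 1*(-3) + (2)*(-4) + (-2) = -13 (matches)
2. x = 1*(-13) + (2)*(-3) + (-2) = -21 (in agreement)
3. x = 1*(-21) + (2)*(-13) + (-2) = -49 (first mismatch against the transcript)
Step 3 is the first one off; corrected, x = -49.

step 3, x = -49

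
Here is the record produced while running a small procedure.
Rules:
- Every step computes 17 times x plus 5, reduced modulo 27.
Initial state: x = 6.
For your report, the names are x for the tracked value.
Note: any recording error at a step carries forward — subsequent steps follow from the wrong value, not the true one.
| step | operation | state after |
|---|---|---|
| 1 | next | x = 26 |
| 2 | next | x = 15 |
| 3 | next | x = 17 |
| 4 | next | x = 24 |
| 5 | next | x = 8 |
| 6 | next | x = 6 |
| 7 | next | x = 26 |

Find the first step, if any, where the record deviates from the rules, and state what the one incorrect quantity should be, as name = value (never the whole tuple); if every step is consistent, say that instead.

no error

Step 1: x = (17*6 + 5) mod 27 = 26 — no discrepancy.
Step 2: x = (17*26 + 5) mod 27 = 15 — checks out.
Step 3: x = (17*15 + 5) mod 27 = 17 — matches.
Step 4: x = (17*17 + 5) mod 27 = 24 — no discrepancy.
Step 5: x = (17*24 + 5) mod 27 = 8 — exactly as logged.
Step 6: x = (17*8 + 5) mod 27 = 6 — consistent with the record.
Step 7: x = (17*6 + 5) mod 27 = 26 — confirmed correct.
Each recorded entry agrees with the recomputation.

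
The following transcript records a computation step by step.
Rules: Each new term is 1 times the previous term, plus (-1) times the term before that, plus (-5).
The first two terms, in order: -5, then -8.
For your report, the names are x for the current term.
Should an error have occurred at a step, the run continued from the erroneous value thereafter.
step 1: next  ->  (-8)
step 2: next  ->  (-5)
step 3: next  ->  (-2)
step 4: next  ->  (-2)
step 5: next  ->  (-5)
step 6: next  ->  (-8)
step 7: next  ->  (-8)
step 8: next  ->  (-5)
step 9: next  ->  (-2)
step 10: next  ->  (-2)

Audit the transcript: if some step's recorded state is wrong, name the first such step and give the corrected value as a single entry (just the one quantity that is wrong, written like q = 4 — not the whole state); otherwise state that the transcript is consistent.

no error

step 1: x = 1*(-8) + (-1)*(-5) + (-5) = -8 -> verified
step 2: x = 1*(-8) + (-1)*(-8) + (-5) = -5 -> agrees with the transcript
step 3: x = 1*(-5) + (-1)*(-8) + (-5) = -2 -> matches
step 4: x = 1*(-2) + (-1)*(-5) + (-5) = -2 -> exactly as logged
step 5: x = 1*(-2) + (-1)*(-2) + (-5) = -5 -> exactly as logged
step 6: x = 1*(-5) + (-1)*(-2) + (-5) = -8 -> matches
step 7: x = 1*(-8) + (-1)*(-5) + (-5) = -8 -> checks out
step 8: x = 1*(-8) + (-1)*(-8) + (-5) = -5 -> confirmed correct
step 9: x = 1*(-5) + (-1)*(-8) + (-5) = -2 -> confirmed correct
step 10: x = 1*(-2) + (-1)*(-5) + (-5) = -2 -> exactly as logged
Every step is consistent.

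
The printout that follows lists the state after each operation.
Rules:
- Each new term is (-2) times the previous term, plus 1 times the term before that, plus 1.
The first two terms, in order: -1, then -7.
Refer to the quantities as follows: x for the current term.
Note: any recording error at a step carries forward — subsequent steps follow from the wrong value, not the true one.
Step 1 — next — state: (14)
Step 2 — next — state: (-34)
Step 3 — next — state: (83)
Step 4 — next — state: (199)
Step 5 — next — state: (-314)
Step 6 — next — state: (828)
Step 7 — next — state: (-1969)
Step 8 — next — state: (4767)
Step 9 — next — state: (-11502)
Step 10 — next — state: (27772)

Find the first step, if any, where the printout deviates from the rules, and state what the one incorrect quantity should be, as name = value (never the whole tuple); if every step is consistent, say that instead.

Step 1: x = -2*(-7) + (1)*(-1) + (1) = 14 — verified.
Step 2: x = -2*(14) + (1)*(-7) + (1) = -34 — agrees with the printout.
Step 3: x = -2*(-34) + (1)*(14) + (1) = 83 — confirmed correct.
Step 4: x = -2*(83) + (1)*(-34) + (1) = -199 — this is not what the printout shows.
That makes step 4 the first incorrect line — x = -199 is what it should show.

step 4, x = -199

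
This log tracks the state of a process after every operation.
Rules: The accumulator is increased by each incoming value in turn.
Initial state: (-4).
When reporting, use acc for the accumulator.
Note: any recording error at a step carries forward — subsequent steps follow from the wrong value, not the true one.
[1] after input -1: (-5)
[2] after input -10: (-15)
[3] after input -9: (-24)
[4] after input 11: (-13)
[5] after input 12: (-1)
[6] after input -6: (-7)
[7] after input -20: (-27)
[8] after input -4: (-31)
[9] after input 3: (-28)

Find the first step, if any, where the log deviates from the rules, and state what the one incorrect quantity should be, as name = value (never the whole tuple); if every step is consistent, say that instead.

no error

step 1: acc = -4 + -1 = -5 -> same as recorded
step 2: acc = -5 + -10 = -15 -> no discrepancy
step 3: acc = -15 + -9 = -24 -> same as recorded
step 4: acc = -24 + 11 = -13 -> same as recorded
step 5: acc = -13 + 12 = -1 -> confirmed correct
step 6: acc = -1 + -6 = -7 -> checks out
step 7: acc = -7 + -20 = -27 -> verified
step 8: acc = -27 + -4 = -31 -> checks out
step 9: acc = -31 + 3 = -28 -> verified
No step deviates from the rules.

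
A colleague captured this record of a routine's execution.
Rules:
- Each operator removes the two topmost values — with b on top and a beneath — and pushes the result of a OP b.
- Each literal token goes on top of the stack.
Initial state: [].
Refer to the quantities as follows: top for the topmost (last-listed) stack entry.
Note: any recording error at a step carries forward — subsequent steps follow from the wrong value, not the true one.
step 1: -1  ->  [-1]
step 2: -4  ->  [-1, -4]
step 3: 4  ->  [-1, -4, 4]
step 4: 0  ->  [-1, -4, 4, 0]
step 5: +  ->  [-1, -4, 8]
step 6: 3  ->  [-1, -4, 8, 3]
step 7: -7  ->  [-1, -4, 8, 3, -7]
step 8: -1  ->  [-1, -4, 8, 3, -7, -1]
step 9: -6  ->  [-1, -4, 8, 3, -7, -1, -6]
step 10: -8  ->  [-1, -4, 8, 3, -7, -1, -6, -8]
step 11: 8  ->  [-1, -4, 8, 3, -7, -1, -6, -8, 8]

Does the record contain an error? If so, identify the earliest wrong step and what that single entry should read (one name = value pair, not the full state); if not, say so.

Step 1: push -1: top = -1 — exactly as logged.
Step 2: push -4: top = -4 — same as recorded.
Step 3: push 4: top = 4 — exactly as logged.
Step 4: push 0: top = 0 — checks out.
Step 5: 4 + 0 = 4 — the recorded entry deviates here.
Conclusion: step 5 carries the first error; the entry should be top = 4.

step 5, top = 4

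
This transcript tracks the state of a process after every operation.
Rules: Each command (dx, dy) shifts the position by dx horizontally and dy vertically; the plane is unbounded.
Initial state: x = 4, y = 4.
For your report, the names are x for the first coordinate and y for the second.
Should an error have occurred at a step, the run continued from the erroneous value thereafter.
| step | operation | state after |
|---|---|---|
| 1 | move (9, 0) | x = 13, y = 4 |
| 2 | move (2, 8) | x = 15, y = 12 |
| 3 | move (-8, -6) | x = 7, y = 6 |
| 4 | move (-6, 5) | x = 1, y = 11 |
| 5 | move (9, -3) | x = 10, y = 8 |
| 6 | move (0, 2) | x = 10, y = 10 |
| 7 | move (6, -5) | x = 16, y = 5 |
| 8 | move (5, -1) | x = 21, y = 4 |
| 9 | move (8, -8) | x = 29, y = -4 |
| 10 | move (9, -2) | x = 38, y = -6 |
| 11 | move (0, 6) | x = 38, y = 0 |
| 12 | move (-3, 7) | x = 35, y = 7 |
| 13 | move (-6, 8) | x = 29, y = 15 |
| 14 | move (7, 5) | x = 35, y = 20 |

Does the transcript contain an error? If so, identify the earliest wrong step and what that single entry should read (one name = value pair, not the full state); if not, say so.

step 14, x = 36

step 1: x = 4 + (9) = 13, y = 4 + (0) = 4 -> consistent with the transcript
step 2: x = 13 + (2) = 15, y = 4 + (8) = 12 -> verified
step 3: x = 15 + (-8) = 7, y = 12 + (-6) = 6 -> consistent with the transcript
step 4: x = 7 + (-6) = 1, y = 6 + (5) = 11 -> consistent with the transcript
step 5: x = 1 + (9) = 10, y = 11 + (-3) = 8 -> exactly as logged
step 6: x = 10 + (0) = 10, y = 8 + (2) = 10 -> no discrepancy
step 7: x = 10 + (6) = 16, y = 10 + (-5) = 5 -> checks out
step 8: x = 16 + (5) = 21, y = 5 + (-1) = 4 -> verified
step 9: x = 21 + (8) = 29, y = 4 + (-8) = -4 -> consistent with the transcript
step 10: x = 29 + (9) = 38, y = -4 + (-2) = -6 -> matches
step 11: x = 38 + (0) = 38, y = -6 + (6) = 0 -> in agreement
step 12: x = 38 + (-3) = 35, y = 0 + (7) = 7 -> consistent with the transcript
step 13: x = 35 + (-6) = 29, y = 7 + (8) = 15 -> confirmed correct
step 14: x = 29 + (7) = 36, y = 15 + (5) = 20 -> not what was recorded
So the first discrepancy is step 14, where the right value is x = 36.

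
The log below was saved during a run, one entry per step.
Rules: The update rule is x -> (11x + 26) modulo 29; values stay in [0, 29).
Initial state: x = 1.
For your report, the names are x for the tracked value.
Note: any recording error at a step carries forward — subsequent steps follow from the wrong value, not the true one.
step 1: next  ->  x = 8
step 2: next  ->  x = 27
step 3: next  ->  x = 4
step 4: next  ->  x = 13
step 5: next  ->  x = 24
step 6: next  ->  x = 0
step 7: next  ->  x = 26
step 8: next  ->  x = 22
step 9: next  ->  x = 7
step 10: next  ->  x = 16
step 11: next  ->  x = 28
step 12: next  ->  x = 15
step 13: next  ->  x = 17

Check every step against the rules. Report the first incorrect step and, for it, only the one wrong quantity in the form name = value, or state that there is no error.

step 1: x = (11*1 + 26) mod 29 = 8 -> verified
step 2: x = (11*8 + 26) mod 29 = 27 -> verified
step 3: x = (11*27 + 26) mod 29 = 4 -> matches
step 4: x = (11*4 + 26) mod 29 = 12 -> the log has a different value
The audit stops at step 4: the recorded entry is wrong and should be x = 12.

step 4, x = 12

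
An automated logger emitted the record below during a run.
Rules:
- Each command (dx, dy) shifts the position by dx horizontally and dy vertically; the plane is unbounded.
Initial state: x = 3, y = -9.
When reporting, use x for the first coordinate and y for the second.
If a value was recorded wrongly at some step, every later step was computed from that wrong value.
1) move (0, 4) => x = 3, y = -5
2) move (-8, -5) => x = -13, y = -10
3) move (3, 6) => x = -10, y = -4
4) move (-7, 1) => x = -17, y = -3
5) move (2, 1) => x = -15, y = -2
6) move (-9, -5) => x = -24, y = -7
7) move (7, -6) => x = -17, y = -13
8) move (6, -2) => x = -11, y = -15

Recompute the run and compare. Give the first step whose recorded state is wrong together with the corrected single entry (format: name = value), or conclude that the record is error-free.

step 2, x = -5

step 1: x = 3 + (0) = 3, y = -9 + (4) = -5 -> checks out
step 2: x = 3 + (-8) = -5, y = -5 + (-5) = -10 -> not what was recorded
First incorrect step: 2; the correct value is x = -5.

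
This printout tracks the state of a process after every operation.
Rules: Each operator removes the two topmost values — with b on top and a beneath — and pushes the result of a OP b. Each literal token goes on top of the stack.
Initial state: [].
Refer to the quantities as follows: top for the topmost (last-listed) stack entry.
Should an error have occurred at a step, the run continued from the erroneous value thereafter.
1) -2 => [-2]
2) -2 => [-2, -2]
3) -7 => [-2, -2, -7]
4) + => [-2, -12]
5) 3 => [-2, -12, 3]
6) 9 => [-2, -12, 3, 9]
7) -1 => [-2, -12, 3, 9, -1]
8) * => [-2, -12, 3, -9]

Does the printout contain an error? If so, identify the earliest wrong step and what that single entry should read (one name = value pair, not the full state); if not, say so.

step 1: push -2: top = -2 -> consistent with the printout
step 2: push -2: top = -2 -> confirmed correct
step 3: push -7: top = -7 -> agrees with the printout
step 4: -2 + -7 = -9 -> a discrepancy with the printout
Conclusion: step 4 carries the first error; the entry should be top = -9.

step 4, top = -9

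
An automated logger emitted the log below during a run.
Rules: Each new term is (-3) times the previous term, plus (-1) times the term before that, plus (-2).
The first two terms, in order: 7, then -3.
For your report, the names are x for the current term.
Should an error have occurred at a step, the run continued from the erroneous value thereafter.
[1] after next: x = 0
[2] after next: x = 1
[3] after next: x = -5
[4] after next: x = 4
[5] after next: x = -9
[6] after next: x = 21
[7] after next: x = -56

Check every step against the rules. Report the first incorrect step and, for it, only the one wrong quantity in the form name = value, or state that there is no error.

1. x = -3*(-3) + (-1)*(7) + (-2) = 0 (exactly as logged)
2. x = -3*(0) + (-1)*(-3) + (-2) = 1 (in agreement)
3. x = -3*(1) + (-1)*(0) + (-2) = -5 (agrees with the log)
4. x = -3*(-5) + (-1)*(1) + (-2) = 12 (a discrepancy with the log)
First incorrect step: 4; the correct value is x = 12.

step 4, x = 12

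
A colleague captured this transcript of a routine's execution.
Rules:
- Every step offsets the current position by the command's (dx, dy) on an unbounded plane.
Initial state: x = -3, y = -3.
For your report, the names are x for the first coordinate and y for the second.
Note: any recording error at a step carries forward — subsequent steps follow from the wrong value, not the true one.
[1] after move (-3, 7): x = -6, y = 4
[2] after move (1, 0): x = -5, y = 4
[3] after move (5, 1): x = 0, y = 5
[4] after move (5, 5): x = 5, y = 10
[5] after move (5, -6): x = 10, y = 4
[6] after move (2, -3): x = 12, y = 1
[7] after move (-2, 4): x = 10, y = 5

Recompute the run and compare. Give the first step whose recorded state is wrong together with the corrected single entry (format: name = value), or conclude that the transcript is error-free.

1. x = -3 + (-3) = -6, y = -3 + (7) = 4 (in agreement)
2. x = -6 + (1) = -5, y = 4 + (0) = 4 (verified)
3. x = -5 + (5) = 0, y = 4 + (1) = 5 (confirmed correct)
4. x = 0 + (5) = 5, y = 5 + (5) = 10 (verified)
5. x = 5 + (5) = 10, y = 10 + (-6) = 4 (consistent with the transcript)
6. x = 10 + (2) = 12, y = 4 + (-3) = 1 (exactly as logged)
7. x = 12 + (-2) = 10, y = 1 + (4) = 5 (exactly as logged)
The recomputation confirms every line.

no error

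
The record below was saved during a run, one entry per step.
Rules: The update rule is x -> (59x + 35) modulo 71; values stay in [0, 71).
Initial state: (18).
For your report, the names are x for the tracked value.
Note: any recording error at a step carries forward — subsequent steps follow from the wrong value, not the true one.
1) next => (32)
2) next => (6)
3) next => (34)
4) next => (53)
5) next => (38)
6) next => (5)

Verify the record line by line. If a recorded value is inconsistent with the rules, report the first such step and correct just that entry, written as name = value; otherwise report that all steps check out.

no error

Recomputing the run from the initial state:
step 1: x = 32
step 2: x = 6
step 3: x = 34
step 4: x = 53
step 5: x = 38
step 6: x = 5
This matches the record at every step.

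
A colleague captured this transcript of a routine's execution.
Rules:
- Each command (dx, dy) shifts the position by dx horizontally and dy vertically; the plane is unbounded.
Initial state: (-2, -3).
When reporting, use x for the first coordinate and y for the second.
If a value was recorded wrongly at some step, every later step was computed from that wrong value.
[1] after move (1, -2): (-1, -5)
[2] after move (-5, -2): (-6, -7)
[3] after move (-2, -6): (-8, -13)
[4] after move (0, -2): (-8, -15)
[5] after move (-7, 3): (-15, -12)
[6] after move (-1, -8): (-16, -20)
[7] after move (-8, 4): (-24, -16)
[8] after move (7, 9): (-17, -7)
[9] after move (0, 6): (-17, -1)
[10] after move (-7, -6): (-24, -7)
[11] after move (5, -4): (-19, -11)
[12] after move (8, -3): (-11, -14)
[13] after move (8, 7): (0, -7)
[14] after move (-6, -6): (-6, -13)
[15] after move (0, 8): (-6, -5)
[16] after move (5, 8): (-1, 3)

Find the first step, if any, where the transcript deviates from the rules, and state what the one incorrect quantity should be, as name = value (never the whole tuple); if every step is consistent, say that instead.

step 13, x = -3

Recomputing the run from the initial state:
step 1: x = -1, y = -5
step 2: x = -6, y = -7
step 3: x = -8, y = -13
step 4: x = -8, y = -15
step 5: x = -15, y = -12
step 6: x = -16, y = -20
step 7: x = -24, y = -16
step 8: x = -17, y = -7
step 9: x = -17, y = -1
step 10: x = -24, y = -7
step 11: x = -19, y = -11
step 12: x = -11, y = -14
step 13: x = -3, y = -7
step 14: x = -9, y = -13
step 15: x = -9, y = -5
step 16: x = -4, y = 3
The first disagreement with the transcript is at step 13, where the value should be x = -3.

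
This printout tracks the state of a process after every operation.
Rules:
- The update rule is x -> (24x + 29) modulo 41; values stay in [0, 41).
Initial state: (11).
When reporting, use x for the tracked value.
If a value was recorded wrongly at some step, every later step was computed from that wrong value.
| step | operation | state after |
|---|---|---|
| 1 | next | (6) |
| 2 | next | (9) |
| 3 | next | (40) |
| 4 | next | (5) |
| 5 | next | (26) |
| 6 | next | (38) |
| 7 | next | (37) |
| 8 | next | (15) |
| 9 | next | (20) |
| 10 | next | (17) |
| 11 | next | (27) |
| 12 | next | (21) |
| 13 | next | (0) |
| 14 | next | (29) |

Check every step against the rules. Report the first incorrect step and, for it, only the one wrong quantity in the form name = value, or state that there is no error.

step 1: x = (24*11 + 29) mod 41 = 6 -> agrees with the printout
step 2: x = (24*6 + 29) mod 41 = 9 -> verified
step 3: x = (24*9 + 29) mod 41 = 40 -> agrees with the printout
step 4: x = (24*40 + 29) mod 41 = 5 -> no discrepancy
step 5: x = (24*5 + 29) mod 41 = 26 -> no discrepancy
step 6: x = (24*26 + 29) mod 41 = 38 -> exactly as logged
step 7: x = (24*38 + 29) mod 41 = 39 -> the entry is off here
The earliest wrong entry is at step 7: it should read x = 39.

step 7, x = 39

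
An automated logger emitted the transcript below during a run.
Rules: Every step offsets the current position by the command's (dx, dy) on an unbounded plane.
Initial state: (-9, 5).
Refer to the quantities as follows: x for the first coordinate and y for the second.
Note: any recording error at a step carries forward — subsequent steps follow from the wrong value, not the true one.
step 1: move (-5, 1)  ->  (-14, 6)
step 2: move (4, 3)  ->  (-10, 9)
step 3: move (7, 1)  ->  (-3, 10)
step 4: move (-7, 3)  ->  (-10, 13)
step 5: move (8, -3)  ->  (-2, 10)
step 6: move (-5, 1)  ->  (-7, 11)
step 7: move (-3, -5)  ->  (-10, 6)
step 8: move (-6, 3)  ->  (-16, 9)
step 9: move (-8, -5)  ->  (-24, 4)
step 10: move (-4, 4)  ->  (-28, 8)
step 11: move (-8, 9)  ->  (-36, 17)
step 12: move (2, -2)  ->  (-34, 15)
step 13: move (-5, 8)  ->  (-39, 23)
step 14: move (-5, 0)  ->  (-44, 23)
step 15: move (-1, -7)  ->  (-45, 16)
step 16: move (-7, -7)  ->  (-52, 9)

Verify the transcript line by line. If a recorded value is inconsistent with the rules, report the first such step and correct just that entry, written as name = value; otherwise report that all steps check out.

Step 1: x = -9 + (-5) = -14, y = 5 + (1) = 6 — consistent with the transcript.
Step 2: x = -14 + (4) = -10, y = 6 + (3) = 9 — no discrepancy.
Step 3: x = -10 + (7) = -3, y = 9 + (1) = 10 — consistent with the transcript.
Step 4: x = -3 + (-7) = -10, y = 10 + (3) = 13 — checks out.
Step 5: x = -10 + (8) = -2, y = 13 + (-3) = 10 — agrees with the transcript.
Step 6: x = -2 + (-5) = -7, y = 10 + (1) = 11 — no discrepancy.
Step 7: x = -7 + (-3) = -10, y = 11 + (-5) = 6 — verified.
Step 8: x = -10 + (-6) = -16, y = 6 + (3) = 9 — matches.
Step 9: x = -16 + (-8) = -24, y = 9 + (-5) = 4 — agrees with the transcript.
Step 10: x = -24 + (-4) = -28, y = 4 + (4) = 8 — confirmed correct.
Step 11: x = -28 + (-8) = -36, y = 8 + (9) = 17 — matches.
Step 12: x = -36 + (2) = -34, y = 17 + (-2) = 15 — exactly as logged.
Step 13: x = -34 + (-5) = -39, y = 15 + (8) = 23 — same as recorded.
Step 14: x = -39 + (-5) = -44, y = 23 + (0) = 23 — no discrepancy.
Step 15: x = -44 + (-1) = -45, y = 23 + (-7) = 16 — matches.
Step 16: x = -45 + (-7) = -52, y = 16 + (-7) = 9 — in agreement.
All entries verified; no error found.

no error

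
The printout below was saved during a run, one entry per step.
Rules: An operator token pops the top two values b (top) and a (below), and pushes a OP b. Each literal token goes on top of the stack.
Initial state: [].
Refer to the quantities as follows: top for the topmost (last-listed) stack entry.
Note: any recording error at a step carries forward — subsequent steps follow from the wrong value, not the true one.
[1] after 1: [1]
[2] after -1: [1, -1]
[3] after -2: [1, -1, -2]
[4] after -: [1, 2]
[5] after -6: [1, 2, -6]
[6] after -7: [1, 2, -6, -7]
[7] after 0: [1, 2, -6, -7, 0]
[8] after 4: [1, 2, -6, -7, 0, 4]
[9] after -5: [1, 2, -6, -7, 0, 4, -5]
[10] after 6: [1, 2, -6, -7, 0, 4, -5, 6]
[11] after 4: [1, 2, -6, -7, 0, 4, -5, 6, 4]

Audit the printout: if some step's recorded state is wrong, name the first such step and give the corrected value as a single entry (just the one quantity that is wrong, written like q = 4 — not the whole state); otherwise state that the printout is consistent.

step 4, top = 1

Step 1: push 1: top = 1 — exactly as logged.
Step 2: push -1: top = -1 — agrees with the printout.
Step 3: push -2: top = -2 — checks out.
Step 4: -1 - -2 = 1 — a discrepancy with the printout.
First deviation found at step 4; the corrected entry is top = 1.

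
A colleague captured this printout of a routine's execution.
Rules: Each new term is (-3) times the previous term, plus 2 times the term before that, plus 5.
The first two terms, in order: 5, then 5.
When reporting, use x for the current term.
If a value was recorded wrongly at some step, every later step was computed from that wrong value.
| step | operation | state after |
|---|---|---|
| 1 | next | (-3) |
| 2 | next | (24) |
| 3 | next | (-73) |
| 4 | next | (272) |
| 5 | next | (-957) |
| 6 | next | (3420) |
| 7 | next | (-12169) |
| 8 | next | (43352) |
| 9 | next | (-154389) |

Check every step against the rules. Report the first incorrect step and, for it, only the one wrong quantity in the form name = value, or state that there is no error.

step 1, x = 0

Step 1: x = -3*(5) + (2)*(5) + (5) = 0 — first mismatch against the printout.
Step 1 is the first one off; corrected, x = 0.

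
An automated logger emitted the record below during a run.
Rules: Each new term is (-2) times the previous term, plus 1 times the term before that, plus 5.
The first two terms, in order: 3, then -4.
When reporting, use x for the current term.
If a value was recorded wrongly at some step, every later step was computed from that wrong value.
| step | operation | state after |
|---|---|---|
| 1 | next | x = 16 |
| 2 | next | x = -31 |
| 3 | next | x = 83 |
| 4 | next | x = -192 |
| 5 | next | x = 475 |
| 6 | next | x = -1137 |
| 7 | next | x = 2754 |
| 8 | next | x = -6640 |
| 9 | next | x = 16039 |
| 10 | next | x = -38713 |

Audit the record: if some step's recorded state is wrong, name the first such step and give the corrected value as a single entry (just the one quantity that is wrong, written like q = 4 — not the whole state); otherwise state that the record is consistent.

step 1: x = -2*(-4) + (1)*(3) + (5) = 16 -> verified
step 2: x = -2*(16) + (1)*(-4) + (5) = -31 -> consistent with the record
step 3: x = -2*(-31) + (1)*(16) + (5) = 83 -> matches
step 4: x = -2*(83) + (1)*(-31) + (5) = -192 -> no discrepancy
step 5: x = -2*(-192) + (1)*(83) + (5) = 472 -> the entry is off here
First incorrect step: 5; the correct value is x = 472.

step 5, x = 472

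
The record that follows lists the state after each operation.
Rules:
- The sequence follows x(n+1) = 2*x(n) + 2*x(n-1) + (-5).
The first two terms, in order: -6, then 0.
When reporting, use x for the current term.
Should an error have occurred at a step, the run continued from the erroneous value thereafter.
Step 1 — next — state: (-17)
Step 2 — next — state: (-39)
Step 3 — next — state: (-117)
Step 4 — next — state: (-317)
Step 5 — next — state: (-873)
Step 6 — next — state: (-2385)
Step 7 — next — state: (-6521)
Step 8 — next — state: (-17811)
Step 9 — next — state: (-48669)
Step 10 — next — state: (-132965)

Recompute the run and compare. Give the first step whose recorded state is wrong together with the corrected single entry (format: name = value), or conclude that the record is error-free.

1. x = 2*(0) + (2)*(-6) + (-5) = -17 (checks out)
2. x = 2*(-17) + (2)*(0) + (-5) = -39 (exactly as logged)
3. x = 2*(-39) + (2)*(-17) + (-5) = -117 (matches)
4. x = 2*(-117) + (2)*(-39) + (-5) = -317 (matches)
5. x = 2*(-317) + (2)*(-117) + (-5) = -873 (agrees with the record)
6. x = 2*(-873) + (2)*(-317) + (-5) = -2385 (verified)
7. x = 2*(-2385) + (2)*(-873) + (-5) = -6521 (verified)
8. x = 2*(-6521) + (2)*(-2385) + (-5) = -17817 (the record disagrees here)
First incorrect step: 8; the correct value is x = -17817.

step 8, x = -17817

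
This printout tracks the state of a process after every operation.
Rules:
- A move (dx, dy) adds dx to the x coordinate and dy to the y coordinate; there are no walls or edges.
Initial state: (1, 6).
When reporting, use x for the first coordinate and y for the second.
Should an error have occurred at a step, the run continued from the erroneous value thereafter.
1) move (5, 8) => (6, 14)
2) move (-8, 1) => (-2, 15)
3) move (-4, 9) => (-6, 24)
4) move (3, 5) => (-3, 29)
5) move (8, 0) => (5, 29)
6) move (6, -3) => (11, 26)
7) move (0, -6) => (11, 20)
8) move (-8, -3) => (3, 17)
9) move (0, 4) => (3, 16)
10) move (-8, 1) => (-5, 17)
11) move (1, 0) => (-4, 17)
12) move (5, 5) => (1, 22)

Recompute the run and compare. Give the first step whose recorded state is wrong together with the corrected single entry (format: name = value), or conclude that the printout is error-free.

Recomputing the run from the initial state:
step 1: x = 6, y = 14
step 2: x = -2, y = 15
step 3: x = -6, y = 24
step 4: x = -3, y = 29
step 5: x = 5, y = 29
step 6: x = 11, y = 26
step 7: x = 11, y = 20
step 8: x = 3, y = 17
step 9: x = 3, y = 21
step 10: x = -5, y = 22
step 11: x = -4, y = 22
step 12: x = 1, y = 27
The first disagreement with the printout is at step 9, where the value should be y = 21.

step 9, y = 21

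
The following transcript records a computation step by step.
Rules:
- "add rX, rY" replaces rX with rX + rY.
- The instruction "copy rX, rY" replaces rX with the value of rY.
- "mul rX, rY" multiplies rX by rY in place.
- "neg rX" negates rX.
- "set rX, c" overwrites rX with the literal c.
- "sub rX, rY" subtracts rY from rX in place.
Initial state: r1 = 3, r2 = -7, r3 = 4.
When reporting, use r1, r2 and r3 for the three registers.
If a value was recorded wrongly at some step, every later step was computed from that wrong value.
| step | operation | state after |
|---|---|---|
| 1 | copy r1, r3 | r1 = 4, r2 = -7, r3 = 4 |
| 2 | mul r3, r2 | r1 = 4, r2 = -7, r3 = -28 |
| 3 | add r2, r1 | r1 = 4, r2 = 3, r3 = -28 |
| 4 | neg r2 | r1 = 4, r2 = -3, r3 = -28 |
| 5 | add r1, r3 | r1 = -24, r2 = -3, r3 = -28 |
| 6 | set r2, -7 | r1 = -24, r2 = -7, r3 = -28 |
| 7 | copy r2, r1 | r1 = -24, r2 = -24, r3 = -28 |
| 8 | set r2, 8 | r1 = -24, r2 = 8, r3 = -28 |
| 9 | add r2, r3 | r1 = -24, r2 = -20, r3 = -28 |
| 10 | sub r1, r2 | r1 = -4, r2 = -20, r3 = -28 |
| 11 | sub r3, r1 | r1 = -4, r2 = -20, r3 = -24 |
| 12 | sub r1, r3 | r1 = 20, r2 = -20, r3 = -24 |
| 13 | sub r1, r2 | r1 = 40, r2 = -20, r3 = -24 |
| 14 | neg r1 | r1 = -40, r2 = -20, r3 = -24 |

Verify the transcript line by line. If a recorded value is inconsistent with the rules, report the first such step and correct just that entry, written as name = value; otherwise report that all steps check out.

step 3, r2 = -3

Step 1: r1 = 4 — no discrepancy.
Step 2: r3 = 4 * -7 = -28 — in agreement.
Step 3: r2 = -7 + 4 = -3 — not what was recorded.
First deviation found at step 3; the corrected entry is r2 = -3.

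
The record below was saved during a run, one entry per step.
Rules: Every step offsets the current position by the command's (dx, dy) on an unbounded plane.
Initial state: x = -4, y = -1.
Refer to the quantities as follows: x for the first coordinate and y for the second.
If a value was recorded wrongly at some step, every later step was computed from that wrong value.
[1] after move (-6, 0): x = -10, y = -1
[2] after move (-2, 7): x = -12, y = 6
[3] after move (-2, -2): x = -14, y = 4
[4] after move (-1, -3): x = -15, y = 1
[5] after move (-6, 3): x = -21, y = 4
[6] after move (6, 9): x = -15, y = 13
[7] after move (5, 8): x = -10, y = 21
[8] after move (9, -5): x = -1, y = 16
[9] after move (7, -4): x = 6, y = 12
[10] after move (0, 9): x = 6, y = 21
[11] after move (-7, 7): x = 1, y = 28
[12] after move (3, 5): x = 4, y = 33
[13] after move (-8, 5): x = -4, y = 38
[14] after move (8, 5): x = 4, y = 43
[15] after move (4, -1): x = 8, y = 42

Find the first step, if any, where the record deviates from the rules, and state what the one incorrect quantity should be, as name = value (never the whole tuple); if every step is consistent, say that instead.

step 11, x = -1

1. x = -4 + (-6) = -10, y = -1 + (0) = -1 (consistent with the record)
2. x = -10 + (-2) = -12, y = -1 + (7) = 6 (consistent with the record)
3. x = -12 + (-2) = -14, y = 6 + (-2) = 4 (confirmed correct)
4. x = -14 + (-1) = -15, y = 4 + (-3) = 1 (confirmed correct)
5. x = -15 + (-6) = -21, y = 1 + (3) = 4 (verified)
6. x = -21 + (6) = -15, y = 4 + (9) = 13 (in agreement)
7. x = -15 + (5) = -10, y = 13 + (8) = 21 (confirmed correct)
8. x = -10 + (9) = -1, y = 21 + (-5) = 16 (in agreement)
9. x = -1 + (7) = 6, y = 16 + (-4) = 12 (in agreement)
10. x = 6 + (0) = 6, y = 12 + (9) = 21 (no discrepancy)
11. x = 6 + (-7) = -1, y = 21 + (7) = 28 (the record disagrees here)
That makes step 11 the first incorrect line — x = -1 is what it should show.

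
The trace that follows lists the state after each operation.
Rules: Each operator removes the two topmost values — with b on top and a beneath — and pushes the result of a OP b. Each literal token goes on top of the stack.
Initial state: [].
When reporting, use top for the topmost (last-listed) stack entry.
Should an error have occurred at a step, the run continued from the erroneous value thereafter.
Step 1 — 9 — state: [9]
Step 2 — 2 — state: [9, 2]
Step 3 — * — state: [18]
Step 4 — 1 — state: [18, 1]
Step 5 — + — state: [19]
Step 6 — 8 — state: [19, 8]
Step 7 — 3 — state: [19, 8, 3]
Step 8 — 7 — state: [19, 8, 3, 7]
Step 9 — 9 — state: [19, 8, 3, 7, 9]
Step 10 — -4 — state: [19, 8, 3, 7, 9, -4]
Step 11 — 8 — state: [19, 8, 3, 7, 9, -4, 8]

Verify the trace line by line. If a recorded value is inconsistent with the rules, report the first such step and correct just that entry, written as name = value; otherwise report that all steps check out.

step 1: push 9: top = 9 -> agrees with the trace
step 2: push 2: top = 2 -> matches
step 3: 9 * 2 = 18 -> in agreement
step 4: push 1: top = 1 -> matches
step 5: 18 + 1 = 19 -> in agreement
step 6: push 8: top = 8 -> agrees with the trace
step 7: push 3: top = 3 -> in agreement
step 8: push 7: top = 7 -> same as recorded
step 9: push 9: top = 9 -> verified
step 10: push -4: top = -4 -> same as recorded
step 11: push 8: top = 8 -> confirmed correct
Every step is consistent.

no error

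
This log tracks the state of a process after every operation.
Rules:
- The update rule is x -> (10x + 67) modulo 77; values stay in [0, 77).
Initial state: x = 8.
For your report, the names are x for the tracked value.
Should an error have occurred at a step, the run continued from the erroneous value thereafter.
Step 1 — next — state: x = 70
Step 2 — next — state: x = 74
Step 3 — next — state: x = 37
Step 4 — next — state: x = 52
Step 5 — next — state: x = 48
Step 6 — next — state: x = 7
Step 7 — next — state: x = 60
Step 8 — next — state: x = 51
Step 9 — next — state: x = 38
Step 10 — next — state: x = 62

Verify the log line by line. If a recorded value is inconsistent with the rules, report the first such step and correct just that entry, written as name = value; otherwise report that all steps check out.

Step 1: x = (10*8 + 67) mod 77 = 70 — same as recorded.
Step 2: x = (10*70 + 67) mod 77 = 74 — matches.
Step 3: x = (10*74 + 67) mod 77 = 37 — confirmed correct.
Step 4: x = (10*37 + 67) mod 77 = 52 — consistent with the log.
Step 5: x = (10*52 + 67) mod 77 = 48 — agrees with the log.
Step 6: x = (10*48 + 67) mod 77 = 8 — the log disagrees here.
Conclusion: step 6 carries the first error; the entry should be x = 8.

step 6, x = 8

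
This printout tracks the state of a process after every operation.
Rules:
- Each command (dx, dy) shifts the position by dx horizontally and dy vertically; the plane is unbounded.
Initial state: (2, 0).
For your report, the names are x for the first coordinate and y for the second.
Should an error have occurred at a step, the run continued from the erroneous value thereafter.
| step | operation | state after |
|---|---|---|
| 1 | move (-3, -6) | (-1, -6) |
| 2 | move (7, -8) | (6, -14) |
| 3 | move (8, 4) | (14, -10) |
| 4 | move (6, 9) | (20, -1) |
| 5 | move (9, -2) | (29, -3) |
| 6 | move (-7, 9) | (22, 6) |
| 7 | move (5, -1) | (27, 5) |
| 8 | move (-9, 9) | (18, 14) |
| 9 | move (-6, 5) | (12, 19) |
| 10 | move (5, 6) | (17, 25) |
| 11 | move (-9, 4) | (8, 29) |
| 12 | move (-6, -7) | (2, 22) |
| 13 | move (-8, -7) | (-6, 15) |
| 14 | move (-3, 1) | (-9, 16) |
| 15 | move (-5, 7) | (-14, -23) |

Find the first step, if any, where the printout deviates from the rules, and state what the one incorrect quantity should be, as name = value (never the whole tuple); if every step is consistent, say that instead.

Recomputing the run from the initial state:
step 1: x = -1, y = -6
step 2: x = 6, y = -14
step 3: x = 14, y = -10
step 4: x = 20, y = -1
step 5: x = 29, y = -3
step 6: x = 22, y = 6
step 7: x = 27, y = 5
step 8: x = 18, y = 14
step 9: x = 12, y = 19
step 10: x = 17, y = 25
step 11: x = 8, y = 29
step 12: x = 2, y = 22
step 13: x = -6, y = 15
step 14: x = -9, y = 16
step 15: x = -14, y = 23
The first disagreement with the printout is at step 15, where the value should be y = 23.

step 15, y = 23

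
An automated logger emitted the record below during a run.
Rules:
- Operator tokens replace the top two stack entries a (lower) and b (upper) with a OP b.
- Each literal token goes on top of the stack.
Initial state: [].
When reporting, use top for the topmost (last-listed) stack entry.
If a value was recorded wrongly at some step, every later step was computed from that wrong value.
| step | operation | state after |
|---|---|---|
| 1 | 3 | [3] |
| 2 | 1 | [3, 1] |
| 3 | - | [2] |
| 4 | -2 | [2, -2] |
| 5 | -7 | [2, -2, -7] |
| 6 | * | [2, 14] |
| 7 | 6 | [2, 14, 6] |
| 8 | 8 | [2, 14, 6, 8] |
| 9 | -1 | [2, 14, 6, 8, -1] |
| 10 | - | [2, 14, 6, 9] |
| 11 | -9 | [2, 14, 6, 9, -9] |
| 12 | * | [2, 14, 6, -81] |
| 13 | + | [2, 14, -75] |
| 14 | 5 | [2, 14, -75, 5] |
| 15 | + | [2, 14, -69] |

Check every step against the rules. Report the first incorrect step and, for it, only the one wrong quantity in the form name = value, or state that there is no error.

step 15, top = -70

step 1: push 3: top = 3 -> in agreement
step 2: push 1: top = 1 -> same as recorded
step 3: 3 - 1 = 2 -> matches
step 4: push -2: top = -2 -> no discrepancy
step 5: push -7: top = -7 -> verified
step 6: -2 * -7 = 14 -> verified
step 7: push 6: top = 6 -> checks out
step 8: push 8: top = 8 -> in agreement
step 9: push -1: top = -1 -> same as recorded
step 10: 8 - -1 = 9 -> consistent with the record
step 11: push -9: top = -9 -> agrees with the record
step 12: 9 * -9 = -81 -> consistent with the record
step 13: 6 + -81 = -75 -> in agreement
step 14: push 5: top = 5 -> agrees with the record
step 15: -75 + 5 = -70 -> a discrepancy with the record
So the first discrepancy is step 15, where the right value is top = -70.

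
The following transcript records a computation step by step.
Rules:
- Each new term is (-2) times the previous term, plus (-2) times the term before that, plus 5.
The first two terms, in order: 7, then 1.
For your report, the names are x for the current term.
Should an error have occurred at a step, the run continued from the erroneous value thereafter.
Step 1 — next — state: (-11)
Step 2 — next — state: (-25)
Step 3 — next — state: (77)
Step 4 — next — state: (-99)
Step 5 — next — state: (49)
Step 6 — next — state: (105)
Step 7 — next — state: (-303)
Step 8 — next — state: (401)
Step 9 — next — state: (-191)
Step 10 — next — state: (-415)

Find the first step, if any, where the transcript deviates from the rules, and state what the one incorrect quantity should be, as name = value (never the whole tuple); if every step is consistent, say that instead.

step 2, x = 25

Recomputing the run from the initial state:
step 1: x = -11
step 2: x = 25
step 3: x = -23
step 4: x = 1
step 5: x = 49
step 6: x = -95
step 7: x = 97
step 8: x = 1
step 9: x = -191
step 10: x = 385
The first disagreement with the transcript is at step 2, where the value should be x = 25.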